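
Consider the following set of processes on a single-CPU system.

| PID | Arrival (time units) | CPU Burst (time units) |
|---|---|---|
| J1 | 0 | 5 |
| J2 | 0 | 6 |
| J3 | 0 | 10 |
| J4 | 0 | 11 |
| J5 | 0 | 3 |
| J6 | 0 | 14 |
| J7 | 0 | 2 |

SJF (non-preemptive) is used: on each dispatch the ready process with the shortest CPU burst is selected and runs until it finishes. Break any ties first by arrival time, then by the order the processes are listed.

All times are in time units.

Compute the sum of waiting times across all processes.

Gantt: | J7 0-2 | J5 2-5 | J1 5-10 | J2 10-16 | J3 16-26 | J4 26-37 | J6 37-51 |
Completion: J1=10  J2=16  J3=26  J4=37  J5=5  J6=51  J7=2
Waiting = turnaround − burst: J1=5, J2=10, J3=16, J4=26, J5=2, J6=37, J7=0
Total waiting = 5 + 10 + 16 + 26 + 2 + 37 + 0 = 96

96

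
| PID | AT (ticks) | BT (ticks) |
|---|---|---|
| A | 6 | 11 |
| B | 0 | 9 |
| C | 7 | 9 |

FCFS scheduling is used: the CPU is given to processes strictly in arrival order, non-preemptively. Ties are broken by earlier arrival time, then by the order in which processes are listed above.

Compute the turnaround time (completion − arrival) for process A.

Gantt: | B 0-9 | A 9-20 | C 20-29 |
Completion: A=20  B=9  C=29
Turnaround (C−A): A=14  B=9  C=22
Turnaround(A) = completion − arrival = 20 − 6 = 14

14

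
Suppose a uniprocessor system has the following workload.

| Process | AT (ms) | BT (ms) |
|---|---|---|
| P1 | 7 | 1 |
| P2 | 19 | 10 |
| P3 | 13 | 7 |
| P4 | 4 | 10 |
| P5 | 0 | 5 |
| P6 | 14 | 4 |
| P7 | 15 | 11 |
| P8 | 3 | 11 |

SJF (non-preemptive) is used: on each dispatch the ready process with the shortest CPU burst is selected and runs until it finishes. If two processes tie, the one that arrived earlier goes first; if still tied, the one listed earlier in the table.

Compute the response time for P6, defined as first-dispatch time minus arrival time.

2

Gantt: | P5 0-5 | P4 5-15 | P1 15-16 | P6 16-20 | P3 20-27 | P2 27-37 | P8 37-48 | P7 48-59 |
Completion: P1=16  P2=37  P3=27  P4=15  P5=5  P6=20  P7=59  P8=48
Response(P6) = first start − arrival = 16 − 14 = 2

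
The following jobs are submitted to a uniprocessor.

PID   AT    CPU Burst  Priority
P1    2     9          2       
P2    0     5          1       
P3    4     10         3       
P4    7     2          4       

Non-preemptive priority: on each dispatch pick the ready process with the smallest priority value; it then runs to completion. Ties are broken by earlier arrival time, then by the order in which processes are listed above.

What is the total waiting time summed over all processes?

30

Timeline: | P2 0-5 | P1 5-14 | P3 14-24 | P4 24-26 |
Completion: P1=14  P2=5  P3=24  P4=26
Waiting = turnaround − burst: P1=3, P2=0, P3=10, P4=17
Total waiting = 3 + 0 + 10 + 17 = 30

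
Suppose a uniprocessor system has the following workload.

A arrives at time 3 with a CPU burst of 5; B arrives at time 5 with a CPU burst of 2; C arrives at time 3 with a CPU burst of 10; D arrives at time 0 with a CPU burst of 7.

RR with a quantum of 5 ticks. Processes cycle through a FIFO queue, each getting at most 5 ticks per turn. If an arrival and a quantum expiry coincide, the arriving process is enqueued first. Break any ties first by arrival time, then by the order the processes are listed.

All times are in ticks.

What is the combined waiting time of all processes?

35

Gantt: | D 0-5 | A 5-10 | C 10-15 | B 15-17 | D 17-19 | C 19-24 |
Completion: A=10  B=17  C=24  D=19
Waiting = turnaround − burst: A=2, B=10, C=11, D=12
Total waiting = 2 + 10 + 11 + 12 = 35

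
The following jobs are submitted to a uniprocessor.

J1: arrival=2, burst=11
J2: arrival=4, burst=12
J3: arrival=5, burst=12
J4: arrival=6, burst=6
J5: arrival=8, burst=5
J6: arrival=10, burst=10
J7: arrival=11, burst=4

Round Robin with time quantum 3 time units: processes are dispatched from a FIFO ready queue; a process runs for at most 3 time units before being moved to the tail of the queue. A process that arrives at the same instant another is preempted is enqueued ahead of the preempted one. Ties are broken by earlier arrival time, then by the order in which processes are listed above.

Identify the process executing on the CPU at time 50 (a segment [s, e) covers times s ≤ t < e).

Gantt: | idle 0-2 | J1 2-5 | J2 5-8 | J3 8-11 | J1 11-14 | J4 14-17 | J5 17-20 | J2 20-23 | J6 23-26 | J7 26-29 | J3 29-32 | J1 32-35 | J4 35-38 | J5 38-40 | J2 40-43 | J6 43-46 | J7 46-47 | J3 47-50 | J1 50-52 | J2 52-55 | J6 55-58 | J3 58-61 | J6 61-62 |
Completion: J1=52  J2=55  J3=61  J4=38  J5=40  J6=62  J7=47
Turnaround (C−A): J1=50  J2=51  J3=56  J4=32  J5=32  J6=52  J7=36

J1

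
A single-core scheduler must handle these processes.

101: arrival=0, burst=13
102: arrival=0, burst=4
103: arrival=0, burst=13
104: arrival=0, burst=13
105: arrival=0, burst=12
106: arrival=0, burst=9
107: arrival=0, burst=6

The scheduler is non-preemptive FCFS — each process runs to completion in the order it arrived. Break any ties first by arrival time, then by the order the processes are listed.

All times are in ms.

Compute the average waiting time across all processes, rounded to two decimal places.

31.71

Timeline: | 101 0-13 | 102 13-17 | 103 17-30 | 104 30-43 | 105 43-55 | 106 55-64 | 107 64-70 |
Completion: 101=13  102=17  103=30  104=43  105=55  106=64  107=70
Turnaround (C−A): 101=13  102=17  103=30  104=43  105=55  106=64  107=70
Waiting times: 101=0, 102=13, 103=17, 104=30, 105=43, 106=55, 107=64
Average waiting = (0+13+17+30+43+55+64) / 7 = 222/7 = 31.71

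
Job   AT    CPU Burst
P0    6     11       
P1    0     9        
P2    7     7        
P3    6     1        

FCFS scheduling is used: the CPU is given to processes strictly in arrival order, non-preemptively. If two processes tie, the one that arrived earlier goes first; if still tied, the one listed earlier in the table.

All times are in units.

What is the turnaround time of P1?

Gantt: | P1 0-9 | P0 9-20 | P3 20-21 | P2 21-28 |
Completion: P0=20  P1=9  P2=28  P3=21
Turnaround(P1) = completion − arrival = 9 − 0 = 9

9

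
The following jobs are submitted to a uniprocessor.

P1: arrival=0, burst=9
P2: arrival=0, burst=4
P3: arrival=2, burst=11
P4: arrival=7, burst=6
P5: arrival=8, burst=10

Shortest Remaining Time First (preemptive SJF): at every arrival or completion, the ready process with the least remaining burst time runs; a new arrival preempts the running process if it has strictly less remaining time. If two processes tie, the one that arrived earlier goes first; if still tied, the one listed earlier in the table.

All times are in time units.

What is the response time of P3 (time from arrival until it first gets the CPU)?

27

Gantt: | P2 0-4 | P1 4-13 | P4 13-19 | P5 19-29 | P3 29-40 |
Completion: P1=13  P2=4  P3=40  P4=19  P5=29
Response(P3) = first start − arrival = 29 − 2 = 27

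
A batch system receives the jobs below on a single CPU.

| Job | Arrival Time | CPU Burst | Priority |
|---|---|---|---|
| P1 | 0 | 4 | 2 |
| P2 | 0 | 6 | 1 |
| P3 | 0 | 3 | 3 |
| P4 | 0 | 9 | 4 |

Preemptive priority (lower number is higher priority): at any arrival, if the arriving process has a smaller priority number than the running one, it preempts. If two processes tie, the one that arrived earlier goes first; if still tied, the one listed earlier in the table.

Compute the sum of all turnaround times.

51

Schedule: | P2 0-6 | P1 6-10 | P3 10-13 | P4 13-22 |
Completion: P1=10  P2=6  P3=13  P4=22
Turnaround (C−A): P1=10  P2=6  P3=13  P4=22
Turnaround = completion − arrival: P1=10, P2=6, P3=13, P4=22
Total turnaround = 10 + 6 + 13 + 22 = 51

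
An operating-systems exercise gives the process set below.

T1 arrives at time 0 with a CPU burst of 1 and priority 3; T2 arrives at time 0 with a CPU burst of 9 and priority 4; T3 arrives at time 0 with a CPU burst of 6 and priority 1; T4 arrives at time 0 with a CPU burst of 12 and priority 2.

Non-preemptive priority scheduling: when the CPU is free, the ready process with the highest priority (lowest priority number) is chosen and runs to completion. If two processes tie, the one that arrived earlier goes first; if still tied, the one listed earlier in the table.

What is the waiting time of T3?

0

Gantt: | T3 0-6 | T4 6-18 | T1 18-19 | T2 19-28 |
Completion: T1=19  T2=28  T3=6  T4=18
Waiting(T3) = turnaround − burst = 6 − 6 = 0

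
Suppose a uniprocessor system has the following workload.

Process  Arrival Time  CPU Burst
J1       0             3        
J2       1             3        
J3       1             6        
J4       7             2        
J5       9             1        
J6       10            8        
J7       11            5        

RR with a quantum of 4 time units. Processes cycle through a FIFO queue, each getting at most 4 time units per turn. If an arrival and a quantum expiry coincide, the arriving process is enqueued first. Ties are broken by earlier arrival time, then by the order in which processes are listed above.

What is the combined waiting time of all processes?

Schedule: | J1 0-3 | J2 3-6 | J3 6-10 | J4 10-12 | J5 12-13 | J6 13-17 | J3 17-19 | J7 19-23 | J6 23-27 | J7 27-28 |
Completion: J1=3  J2=6  J3=19  J4=12  J5=13  J6=27  J7=28
Turnaround (C−A): J1=3  J2=5  J3=18  J4=5  J5=4  J6=17  J7=17
Waiting = turnaround − burst: J1=0, J2=2, J3=12, J4=3, J5=3, J6=9, J7=12
Total waiting = 0 + 2 + 12 + 3 + 3 + 9 + 12 = 41

41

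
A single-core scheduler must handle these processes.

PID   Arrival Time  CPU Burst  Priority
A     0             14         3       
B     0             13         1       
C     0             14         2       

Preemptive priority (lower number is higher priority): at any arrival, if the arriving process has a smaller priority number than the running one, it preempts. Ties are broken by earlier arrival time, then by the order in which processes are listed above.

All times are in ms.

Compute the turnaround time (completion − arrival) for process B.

Schedule: | B 0-13 | C 13-27 | A 27-41 |
Completion: A=41  B=13  C=27
Turnaround (C−A): A=41  B=13  C=27
Turnaround(B) = completion − arrival = 13 − 0 = 13

13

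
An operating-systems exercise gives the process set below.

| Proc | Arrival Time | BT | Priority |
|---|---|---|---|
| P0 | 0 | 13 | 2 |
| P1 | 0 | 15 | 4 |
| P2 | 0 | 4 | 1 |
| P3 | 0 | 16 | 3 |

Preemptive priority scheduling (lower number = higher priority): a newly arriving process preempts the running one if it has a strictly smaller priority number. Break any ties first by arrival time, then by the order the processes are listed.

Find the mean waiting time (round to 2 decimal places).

Timeline: | P2 0-4 | P0 4-17 | P3 17-33 | P1 33-48 |
Completion: P0=17  P1=48  P2=4  P3=33
Waiting times: P0=4, P1=33, P2=0, P3=17
Average waiting = (4+33+0+17) / 4 = 54/4 = 13.50

13.50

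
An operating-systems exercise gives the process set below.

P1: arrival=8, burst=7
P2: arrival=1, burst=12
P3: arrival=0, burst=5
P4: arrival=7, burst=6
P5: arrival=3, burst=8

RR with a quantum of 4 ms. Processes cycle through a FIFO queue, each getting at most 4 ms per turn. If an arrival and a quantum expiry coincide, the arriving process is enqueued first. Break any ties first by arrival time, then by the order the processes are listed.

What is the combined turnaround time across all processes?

126

Schedule: | P3 0-4 | P2 4-8 | P5 8-12 | P3 12-13 | P4 13-17 | P1 17-21 | P2 21-25 | P5 25-29 | P4 29-31 | P1 31-34 | P2 34-38 |
Completion: P1=34  P2=38  P3=13  P4=31  P5=29
Turnaround = completion − arrival: P1=26, P2=37, P3=13, P4=24, P5=26
Total turnaround = 26 + 37 + 13 + 24 + 26 = 126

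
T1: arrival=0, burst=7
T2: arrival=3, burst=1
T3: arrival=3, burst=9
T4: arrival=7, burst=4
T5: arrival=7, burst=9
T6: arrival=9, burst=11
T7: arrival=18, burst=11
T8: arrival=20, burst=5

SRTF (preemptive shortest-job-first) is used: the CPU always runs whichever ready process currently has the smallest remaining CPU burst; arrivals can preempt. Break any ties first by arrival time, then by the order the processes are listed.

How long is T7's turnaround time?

39

Schedule: | T1 0-3 | T2 3-4 | T1 4-8 | T4 8-12 | T3 12-21 | T8 21-26 | T5 26-35 | T6 35-46 | T7 46-57 |
Completion: T1=8  T2=4  T3=21  T4=12  T5=35  T6=46  T7=57  T8=26
Turnaround(T7) = completion − arrival = 57 − 18 = 39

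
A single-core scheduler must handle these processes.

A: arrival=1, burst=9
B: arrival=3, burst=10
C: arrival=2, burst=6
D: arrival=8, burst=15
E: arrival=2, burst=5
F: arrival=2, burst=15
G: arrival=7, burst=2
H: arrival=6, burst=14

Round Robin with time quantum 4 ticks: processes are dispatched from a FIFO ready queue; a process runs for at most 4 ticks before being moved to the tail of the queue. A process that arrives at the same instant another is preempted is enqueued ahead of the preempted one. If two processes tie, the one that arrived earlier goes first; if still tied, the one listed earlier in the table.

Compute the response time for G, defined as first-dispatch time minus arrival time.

22

Schedule: | idle 0-1 | A 1-5 | C 5-9 | E 9-13 | F 13-17 | B 17-21 | A 21-25 | H 25-29 | G 29-31 | D 31-35 | C 35-37 | E 37-38 | F 38-42 | B 42-46 | A 46-47 | H 47-51 | D 51-55 | F 55-59 | B 59-61 | H 61-65 | D 65-69 | F 69-72 | H 72-74 | D 74-77 |
Completion: A=47  B=61  C=37  D=77  E=38  F=72  G=31  H=74
Response(G) = first start − arrival = 29 − 7 = 22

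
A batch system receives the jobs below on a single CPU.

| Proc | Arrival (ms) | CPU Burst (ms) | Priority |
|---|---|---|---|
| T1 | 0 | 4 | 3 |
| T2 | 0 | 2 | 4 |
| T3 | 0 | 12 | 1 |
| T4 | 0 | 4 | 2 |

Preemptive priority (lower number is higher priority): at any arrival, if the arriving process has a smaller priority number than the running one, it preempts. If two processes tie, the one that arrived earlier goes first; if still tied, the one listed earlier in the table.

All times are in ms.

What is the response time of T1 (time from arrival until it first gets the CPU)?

16

Gantt: | T3 0-12 | T4 12-16 | T1 16-20 | T2 20-22 |
Completion: T1=20  T2=22  T3=12  T4=16
Turnaround (C−A): T1=20  T2=22  T3=12  T4=16
Response(T1) = first start − arrival = 16 − 0 = 16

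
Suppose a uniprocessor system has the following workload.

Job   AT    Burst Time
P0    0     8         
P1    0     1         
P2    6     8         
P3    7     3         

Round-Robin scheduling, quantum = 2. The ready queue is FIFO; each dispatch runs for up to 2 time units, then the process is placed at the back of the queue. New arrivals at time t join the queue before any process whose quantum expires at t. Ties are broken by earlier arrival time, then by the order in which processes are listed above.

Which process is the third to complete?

Gantt: | P0 0-2 | P1 2-3 | P0 3-7 | P2 7-9 | P3 9-11 | P0 11-13 | P2 13-15 | P3 15-16 | P2 16-20 |
Completion: P0=13  P1=3  P2=20  P3=16
Finish order: P1 → P0 → P3 → P2

P3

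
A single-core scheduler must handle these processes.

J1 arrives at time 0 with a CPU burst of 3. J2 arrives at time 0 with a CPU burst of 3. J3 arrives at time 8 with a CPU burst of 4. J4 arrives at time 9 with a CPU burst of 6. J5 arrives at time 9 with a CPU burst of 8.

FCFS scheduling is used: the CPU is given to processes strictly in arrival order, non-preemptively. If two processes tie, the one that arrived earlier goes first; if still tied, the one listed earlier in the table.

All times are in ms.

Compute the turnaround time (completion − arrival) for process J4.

9

Timeline: | J1 0-3 | J2 3-6 | idle 6-8 | J3 8-12 | J4 12-18 | J5 18-26 |
Completion: J1=3  J2=6  J3=12  J4=18  J5=26
Turnaround (C−A): J1=3  J2=6  J3=4  J4=9  J5=17
Turnaround(J4) = completion − arrival = 18 − 9 = 9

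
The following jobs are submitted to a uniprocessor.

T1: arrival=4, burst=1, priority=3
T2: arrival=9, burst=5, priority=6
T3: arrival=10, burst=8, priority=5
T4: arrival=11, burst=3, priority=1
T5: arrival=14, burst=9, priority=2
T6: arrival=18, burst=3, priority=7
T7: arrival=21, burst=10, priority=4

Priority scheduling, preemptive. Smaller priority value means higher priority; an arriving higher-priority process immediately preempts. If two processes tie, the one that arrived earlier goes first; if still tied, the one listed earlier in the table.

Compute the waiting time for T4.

Timeline: | idle 0-4 | T1 4-5 | idle 5-9 | T2 9-10 | T3 10-11 | T4 11-14 | T5 14-23 | T7 23-33 | T3 33-40 | T2 40-44 | T6 44-47 |
Completion: T1=5  T2=44  T3=40  T4=14  T5=23  T6=47  T7=33
Turnaround (C−A): T1=1  T2=35  T3=30  T4=3  T5=9  T6=29  T7=12
Waiting(T4) = turnaround − burst = 3 − 3 = 0

0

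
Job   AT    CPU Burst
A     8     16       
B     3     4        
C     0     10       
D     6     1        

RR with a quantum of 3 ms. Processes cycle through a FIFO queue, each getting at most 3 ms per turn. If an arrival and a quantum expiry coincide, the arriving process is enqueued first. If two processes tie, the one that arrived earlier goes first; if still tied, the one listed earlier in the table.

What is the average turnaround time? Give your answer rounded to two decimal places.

Schedule: | C 0-3 | B 3-6 | C 6-9 | D 9-10 | B 10-11 | A 11-14 | C 14-17 | A 17-20 | C 20-21 | A 21-31 |
Completion: A=31  B=11  C=21  D=10
Turnaround (C−A): A=23  B=8  C=21  D=4
Turnaround times: A=23, B=8, C=21, D=4
Average turnaround = (23+8+21+4) / 4 = 56/4 = 14.00

14.00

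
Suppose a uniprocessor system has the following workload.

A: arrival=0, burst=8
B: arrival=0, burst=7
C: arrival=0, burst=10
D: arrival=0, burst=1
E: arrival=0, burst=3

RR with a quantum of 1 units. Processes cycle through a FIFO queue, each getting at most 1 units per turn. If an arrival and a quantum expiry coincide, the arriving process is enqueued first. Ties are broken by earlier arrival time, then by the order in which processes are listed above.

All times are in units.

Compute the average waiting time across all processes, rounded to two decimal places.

13.40

Gantt: | A 0-1 | B 1-2 | C 2-3 | D 3-4 | E 4-5 | A 5-6 | B 6-7 | C 7-8 | E 8-9 | A 9-10 | B 10-11 | C 11-12 | E 12-13 | A 13-14 | B 14-15 | C 15-16 | A 16-17 | B 17-18 | C 18-19 | A 19-20 | B 20-21 | C 21-22 | A 22-23 | B 23-24 | C 24-25 | A 25-26 | C 26-29 |
Completion: A=26  B=24  C=29  D=4  E=13
Turnaround (C−A): A=26  B=24  C=29  D=4  E=13
Waiting times: A=18, B=17, C=19, D=3, E=10
Average waiting = (18+17+19+3+10) / 5 = 67/5 = 13.40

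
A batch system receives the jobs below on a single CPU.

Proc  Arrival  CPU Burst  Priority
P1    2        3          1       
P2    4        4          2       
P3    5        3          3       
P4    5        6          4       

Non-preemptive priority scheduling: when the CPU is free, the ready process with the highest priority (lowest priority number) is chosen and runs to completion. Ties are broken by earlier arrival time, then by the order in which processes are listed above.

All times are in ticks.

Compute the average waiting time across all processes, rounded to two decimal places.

3.00

Timeline: | idle 0-2 | P1 2-5 | P2 5-9 | P3 9-12 | P4 12-18 |
Completion: P1=5  P2=9  P3=12  P4=18
Waiting times: P1=0, P2=1, P3=4, P4=7
Average waiting = (0+1+4+7) / 4 = 12/4 = 3.00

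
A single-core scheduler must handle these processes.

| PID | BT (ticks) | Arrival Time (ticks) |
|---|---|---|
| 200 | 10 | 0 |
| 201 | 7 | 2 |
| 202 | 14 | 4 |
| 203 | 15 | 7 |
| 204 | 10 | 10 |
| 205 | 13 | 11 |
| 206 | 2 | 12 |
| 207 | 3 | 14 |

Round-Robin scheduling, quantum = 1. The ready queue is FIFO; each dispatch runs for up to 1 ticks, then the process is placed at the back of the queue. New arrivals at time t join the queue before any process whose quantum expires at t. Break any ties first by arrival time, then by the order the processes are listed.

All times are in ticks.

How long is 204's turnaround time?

53

Gantt: | 200 0-2 | 201 2-3 | 200 3-4 | 201 4-5 | 202 5-6 | 200 6-7 | 201 7-8 | 202 8-9 | 203 9-10 | 200 10-11 | 201 11-12 | 202 12-13 | 204 13-14 | 203 14-15 | 205 15-16 | 200 16-17 | 206 17-18 | 201 18-19 | 202 19-20 | 207 20-21 | 204 21-22 | 203 22-23 | 205 23-24 | 200 24-25 | 206 25-26 | 201 26-27 | 202 27-28 | 207 28-29 | 204 29-30 | 203 30-31 | 205 31-32 | 200 32-33 | 201 33-34 | 202 34-35 | 207 35-36 | 204 36-37 | 203 37-38 | 205 38-39 | 200 39-40 | 202 40-41 | 204 41-42 | 203 42-43 | 205 43-44 | 200 44-45 | 202 45-46 | 204 46-47 | 203 47-48 | 205 48-49 | 202 49-50 | 204 50-51 | 203 51-52 | 205 52-53 | 202 53-54 | 204 54-55 | 203 55-56 | 205 56-57 | 202 57-58 | 204 58-59 | 203 59-60 | 205 60-61 | 202 61-62 | 204 62-63 | 203 63-64 | 205 64-65 | 202 65-66 | 203 66-67 | 205 67-68 | 202 68-69 | 203 69-70 | 205 70-71 | 203 71-72 | 205 72-73 | 203 73-74 |
Completion: 200=45  201=34  202=69  203=74  204=63  205=73  206=26  207=36
Turnaround (C−A): 200=45  201=32  202=65  203=67  204=53  205=62  206=14  207=22
Turnaround(204) = completion − arrival = 63 − 10 = 53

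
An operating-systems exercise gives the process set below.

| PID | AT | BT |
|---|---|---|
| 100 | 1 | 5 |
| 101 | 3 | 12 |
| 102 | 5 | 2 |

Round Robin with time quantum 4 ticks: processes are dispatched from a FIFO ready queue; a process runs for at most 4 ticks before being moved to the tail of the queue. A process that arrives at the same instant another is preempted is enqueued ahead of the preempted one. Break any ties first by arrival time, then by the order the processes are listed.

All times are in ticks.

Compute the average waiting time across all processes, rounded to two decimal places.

5.00

Schedule: | idle 0-1 | 100 1-5 | 101 5-9 | 102 9-11 | 100 11-12 | 101 12-20 |
Completion: 100=12  101=20  102=11
Waiting times: 100=6, 101=5, 102=4
Average waiting = (6+5+4) / 3 = 15/3 = 5.00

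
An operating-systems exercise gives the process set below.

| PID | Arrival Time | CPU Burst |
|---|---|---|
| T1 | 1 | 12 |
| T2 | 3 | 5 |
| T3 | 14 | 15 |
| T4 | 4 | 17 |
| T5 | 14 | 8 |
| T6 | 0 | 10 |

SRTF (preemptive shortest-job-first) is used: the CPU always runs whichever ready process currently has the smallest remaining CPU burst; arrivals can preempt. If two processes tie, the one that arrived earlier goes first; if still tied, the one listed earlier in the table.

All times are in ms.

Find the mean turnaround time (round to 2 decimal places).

27.00

Schedule: | T6 0-3 | T2 3-8 | T6 8-15 | T5 15-23 | T1 23-35 | T3 35-50 | T4 50-67 |
Completion: T1=35  T2=8  T3=50  T4=67  T5=23  T6=15
Turnaround times: T1=34, T2=5, T3=36, T4=63, T5=9, T6=15
Average turnaround = (34+5+36+63+9+15) / 6 = 162/6 = 27.00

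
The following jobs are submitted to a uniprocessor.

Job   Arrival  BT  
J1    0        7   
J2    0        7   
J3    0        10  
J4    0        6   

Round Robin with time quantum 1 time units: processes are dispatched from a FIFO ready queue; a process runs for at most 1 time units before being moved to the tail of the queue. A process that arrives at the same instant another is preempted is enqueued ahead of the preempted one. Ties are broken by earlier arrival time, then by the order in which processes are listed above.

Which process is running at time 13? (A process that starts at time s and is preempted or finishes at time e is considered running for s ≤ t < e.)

Gantt: | J1 0-1 | J2 1-2 | J3 2-3 | J4 3-4 | J1 4-5 | J2 5-6 | J3 6-7 | J4 7-8 | J1 8-9 | J2 9-10 | J3 10-11 | J4 11-12 | J1 12-13 | J2 13-14 | J3 14-15 | J4 15-16 | J1 16-17 | J2 17-18 | J3 18-19 | J4 19-20 | J1 20-21 | J2 21-22 | J3 22-23 | J4 23-24 | J1 24-25 | J2 25-26 | J3 26-30 |
Completion: J1=25  J2=26  J3=30  J4=24

J2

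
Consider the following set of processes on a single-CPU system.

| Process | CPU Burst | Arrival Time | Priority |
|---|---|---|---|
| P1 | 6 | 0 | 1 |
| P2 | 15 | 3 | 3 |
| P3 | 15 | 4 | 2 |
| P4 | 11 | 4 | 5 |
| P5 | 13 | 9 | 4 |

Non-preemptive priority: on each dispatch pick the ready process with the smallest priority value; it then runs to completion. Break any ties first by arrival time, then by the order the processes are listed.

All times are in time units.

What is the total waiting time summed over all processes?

92

Gantt: | P1 0-6 | P3 6-21 | P2 21-36 | P5 36-49 | P4 49-60 |
Completion: P1=6  P2=36  P3=21  P4=60  P5=49
Turnaround (C−A): P1=6  P2=33  P3=17  P4=56  P5=40
Waiting = turnaround − burst: P1=0, P2=18, P3=2, P4=45, P5=27
Total waiting = 0 + 18 + 2 + 45 + 27 = 92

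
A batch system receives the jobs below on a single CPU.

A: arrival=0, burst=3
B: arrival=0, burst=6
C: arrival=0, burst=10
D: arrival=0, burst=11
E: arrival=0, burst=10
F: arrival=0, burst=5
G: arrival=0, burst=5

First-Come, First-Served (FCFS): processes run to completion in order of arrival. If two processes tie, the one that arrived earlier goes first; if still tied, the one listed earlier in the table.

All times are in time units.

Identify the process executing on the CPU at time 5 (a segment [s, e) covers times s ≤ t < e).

B

Schedule: | A 0-3 | B 3-9 | C 9-19 | D 19-30 | E 30-40 | F 40-45 | G 45-50 |
Completion: A=3  B=9  C=19  D=30  E=40  F=45  G=50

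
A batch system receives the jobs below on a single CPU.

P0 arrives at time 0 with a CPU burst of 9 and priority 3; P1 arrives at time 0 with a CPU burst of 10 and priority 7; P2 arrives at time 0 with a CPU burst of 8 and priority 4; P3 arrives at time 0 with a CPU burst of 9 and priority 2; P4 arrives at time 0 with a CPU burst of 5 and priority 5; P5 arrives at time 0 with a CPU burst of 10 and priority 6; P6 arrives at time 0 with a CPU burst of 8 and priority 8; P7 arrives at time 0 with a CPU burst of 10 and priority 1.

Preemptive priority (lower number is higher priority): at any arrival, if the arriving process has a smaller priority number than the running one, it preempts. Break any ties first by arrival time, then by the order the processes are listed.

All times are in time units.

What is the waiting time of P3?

10

Schedule: | P7 0-10 | P3 10-19 | P0 19-28 | P2 28-36 | P4 36-41 | P5 41-51 | P1 51-61 | P6 61-69 |
Completion: P0=28  P1=61  P2=36  P3=19  P4=41  P5=51  P6=69  P7=10
Waiting(P3) = turnaround − burst = 19 − 9 = 10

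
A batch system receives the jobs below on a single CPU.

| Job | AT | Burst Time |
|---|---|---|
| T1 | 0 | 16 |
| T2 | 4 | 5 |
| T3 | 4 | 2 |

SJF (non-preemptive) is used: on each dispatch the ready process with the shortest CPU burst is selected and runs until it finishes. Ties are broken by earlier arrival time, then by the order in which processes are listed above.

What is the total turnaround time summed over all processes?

49

Schedule: | T1 0-16 | T3 16-18 | T2 18-23 |
Completion: T1=16  T2=23  T3=18
Turnaround = completion − arrival: T1=16, T2=19, T3=14
Total turnaround = 16 + 19 + 14 = 49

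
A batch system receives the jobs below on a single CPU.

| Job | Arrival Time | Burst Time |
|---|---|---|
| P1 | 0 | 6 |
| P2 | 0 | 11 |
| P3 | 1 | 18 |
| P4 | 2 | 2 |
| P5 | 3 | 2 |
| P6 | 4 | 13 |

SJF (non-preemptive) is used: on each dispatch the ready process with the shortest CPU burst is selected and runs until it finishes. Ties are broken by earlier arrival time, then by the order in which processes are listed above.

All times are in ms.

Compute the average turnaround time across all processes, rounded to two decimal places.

Gantt: | P1 0-6 | P4 6-8 | P5 8-10 | P2 10-21 | P6 21-34 | P3 34-52 |
Completion: P1=6  P2=21  P3=52  P4=8  P5=10  P6=34
Turnaround (C−A): P1=6  P2=21  P3=51  P4=6  P5=7  P6=30
Turnaround times: P1=6, P2=21, P3=51, P4=6, P5=7, P6=30
Average turnaround = (6+21+51+6+7+30) / 6 = 121/6 = 20.17

20.17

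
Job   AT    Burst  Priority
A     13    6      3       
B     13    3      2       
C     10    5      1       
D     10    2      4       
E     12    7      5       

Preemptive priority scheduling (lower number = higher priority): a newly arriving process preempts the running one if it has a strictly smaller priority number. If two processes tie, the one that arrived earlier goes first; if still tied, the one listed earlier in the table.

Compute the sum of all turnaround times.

Timeline: | idle 0-10 | C 10-15 | B 15-18 | A 18-24 | D 24-26 | E 26-33 |
Completion: A=24  B=18  C=15  D=26  E=33
Turnaround (C−A): A=11  B=5  C=5  D=16  E=21
Turnaround = completion − arrival: A=11, B=5, C=5, D=16, E=21
Total turnaround = 11 + 5 + 5 + 16 + 21 = 58

58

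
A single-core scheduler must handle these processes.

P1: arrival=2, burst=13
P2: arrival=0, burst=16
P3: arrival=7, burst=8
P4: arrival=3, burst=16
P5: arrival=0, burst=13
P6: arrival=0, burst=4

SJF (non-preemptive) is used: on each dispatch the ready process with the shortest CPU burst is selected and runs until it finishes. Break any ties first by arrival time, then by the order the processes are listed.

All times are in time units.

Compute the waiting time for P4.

51

Timeline: | P6 0-4 | P5 4-17 | P3 17-25 | P1 25-38 | P2 38-54 | P4 54-70 |
Completion: P1=38  P2=54  P3=25  P4=70  P5=17  P6=4
Waiting(P4) = turnaround − burst = 67 − 16 = 51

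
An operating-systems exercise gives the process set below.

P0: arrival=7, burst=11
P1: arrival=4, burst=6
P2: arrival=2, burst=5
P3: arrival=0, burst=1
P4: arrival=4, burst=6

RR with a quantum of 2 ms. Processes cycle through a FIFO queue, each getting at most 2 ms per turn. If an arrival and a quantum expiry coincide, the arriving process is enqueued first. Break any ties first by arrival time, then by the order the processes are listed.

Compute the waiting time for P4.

13

Schedule: | P3 0-1 | idle 1-2 | P2 2-4 | P1 4-6 | P4 6-8 | P2 8-10 | P1 10-12 | P0 12-14 | P4 14-16 | P2 16-17 | P1 17-19 | P0 19-21 | P4 21-23 | P0 23-30 |
Completion: P0=30  P1=19  P2=17  P3=1  P4=23
Waiting(P4) = turnaround − burst = 19 − 6 = 13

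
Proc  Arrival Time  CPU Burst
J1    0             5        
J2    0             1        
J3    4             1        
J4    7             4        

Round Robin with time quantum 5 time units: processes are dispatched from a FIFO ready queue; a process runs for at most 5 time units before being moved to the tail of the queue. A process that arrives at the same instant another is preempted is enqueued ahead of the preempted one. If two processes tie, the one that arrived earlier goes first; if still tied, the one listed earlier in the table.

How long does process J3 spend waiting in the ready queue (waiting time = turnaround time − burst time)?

Gantt: | J1 0-5 | J2 5-6 | J3 6-7 | J4 7-11 |
Completion: J1=5  J2=6  J3=7  J4=11
Turnaround (C−A): J1=5  J2=6  J3=3  J4=4
Waiting(J3) = turnaround − burst = 3 − 1 = 2

2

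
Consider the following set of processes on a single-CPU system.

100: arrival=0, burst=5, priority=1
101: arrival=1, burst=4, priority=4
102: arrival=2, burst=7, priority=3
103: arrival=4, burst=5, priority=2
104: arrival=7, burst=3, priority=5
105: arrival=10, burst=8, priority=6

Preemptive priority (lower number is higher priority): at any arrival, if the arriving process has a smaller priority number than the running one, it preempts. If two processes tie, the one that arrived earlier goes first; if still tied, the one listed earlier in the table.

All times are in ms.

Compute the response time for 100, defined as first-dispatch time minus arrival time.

Schedule: | 100 0-5 | 103 5-10 | 102 10-17 | 101 17-21 | 104 21-24 | 105 24-32 |
Completion: 100=5  101=21  102=17  103=10  104=24  105=32
Response(100) = first start − arrival = 0 − 0 = 0

0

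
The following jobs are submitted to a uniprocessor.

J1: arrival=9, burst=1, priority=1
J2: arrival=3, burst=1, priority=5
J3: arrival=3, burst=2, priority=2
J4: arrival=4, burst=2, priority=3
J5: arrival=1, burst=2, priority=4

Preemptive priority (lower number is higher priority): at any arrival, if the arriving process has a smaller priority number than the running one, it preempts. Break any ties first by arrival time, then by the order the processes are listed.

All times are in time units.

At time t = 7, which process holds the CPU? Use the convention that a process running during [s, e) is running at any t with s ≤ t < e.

Gantt: | idle 0-1 | J5 1-3 | J3 3-5 | J4 5-7 | J2 7-8 | idle 8-9 | J1 9-10 |
Completion: J1=10  J2=8  J3=5  J4=7  J5=3

J2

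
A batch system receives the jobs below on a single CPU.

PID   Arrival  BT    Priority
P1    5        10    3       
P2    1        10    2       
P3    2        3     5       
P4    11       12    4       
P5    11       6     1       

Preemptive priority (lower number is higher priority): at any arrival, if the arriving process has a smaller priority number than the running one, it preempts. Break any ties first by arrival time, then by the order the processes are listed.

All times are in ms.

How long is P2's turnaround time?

10

Gantt: | idle 0-1 | P2 1-11 | P5 11-17 | P1 17-27 | P4 27-39 | P3 39-42 |
Completion: P1=27  P2=11  P3=42  P4=39  P5=17
Turnaround(P2) = completion − arrival = 11 − 1 = 10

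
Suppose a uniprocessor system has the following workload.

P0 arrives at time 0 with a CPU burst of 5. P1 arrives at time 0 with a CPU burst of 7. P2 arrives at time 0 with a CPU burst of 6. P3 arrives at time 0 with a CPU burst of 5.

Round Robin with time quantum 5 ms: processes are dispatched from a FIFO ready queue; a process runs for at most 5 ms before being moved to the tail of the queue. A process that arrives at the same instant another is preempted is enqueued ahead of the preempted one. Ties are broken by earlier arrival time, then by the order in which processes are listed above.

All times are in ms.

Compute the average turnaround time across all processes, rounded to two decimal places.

Gantt: | P0 0-5 | P1 5-10 | P2 10-15 | P3 15-20 | P1 20-22 | P2 22-23 |
Completion: P0=5  P1=22  P2=23  P3=20
Turnaround (C−A): P0=5  P1=22  P2=23  P3=20
Turnaround times: P0=5, P1=22, P2=23, P3=20
Average turnaround = (5+22+23+20) / 4 = 70/4 = 17.50

17.50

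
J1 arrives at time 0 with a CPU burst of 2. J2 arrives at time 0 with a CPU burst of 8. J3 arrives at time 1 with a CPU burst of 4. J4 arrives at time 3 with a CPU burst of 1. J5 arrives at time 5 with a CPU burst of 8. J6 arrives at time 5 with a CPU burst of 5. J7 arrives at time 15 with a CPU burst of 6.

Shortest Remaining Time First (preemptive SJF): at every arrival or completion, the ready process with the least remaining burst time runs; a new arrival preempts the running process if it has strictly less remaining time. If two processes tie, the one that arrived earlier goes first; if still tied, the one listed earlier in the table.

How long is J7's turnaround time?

Schedule: | J1 0-2 | J3 2-3 | J4 3-4 | J3 4-7 | J6 7-12 | J2 12-20 | J7 20-26 | J5 26-34 |
Completion: J1=2  J2=20  J3=7  J4=4  J5=34  J6=12  J7=26
Turnaround (C−A): J1=2  J2=20  J3=6  J4=1  J5=29  J6=7  J7=11
Turnaround(J7) = completion − arrival = 26 − 15 = 11

11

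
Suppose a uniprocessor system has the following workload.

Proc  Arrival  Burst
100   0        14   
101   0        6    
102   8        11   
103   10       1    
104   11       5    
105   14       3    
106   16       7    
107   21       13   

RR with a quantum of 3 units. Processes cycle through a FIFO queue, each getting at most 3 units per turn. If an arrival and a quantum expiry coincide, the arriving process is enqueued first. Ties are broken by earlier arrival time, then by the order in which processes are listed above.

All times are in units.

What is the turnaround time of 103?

Timeline: | 100 0-3 | 101 3-6 | 100 6-9 | 101 9-12 | 102 12-15 | 100 15-18 | 103 18-19 | 104 19-22 | 105 22-25 | 102 25-28 | 106 28-31 | 100 31-34 | 107 34-37 | 104 37-39 | 102 39-42 | 106 42-45 | 100 45-47 | 107 47-50 | 102 50-52 | 106 52-53 | 107 53-60 |
Completion: 100=47  101=12  102=52  103=19  104=39  105=25  106=53  107=60
Turnaround(103) = completion − arrival = 19 − 10 = 9

9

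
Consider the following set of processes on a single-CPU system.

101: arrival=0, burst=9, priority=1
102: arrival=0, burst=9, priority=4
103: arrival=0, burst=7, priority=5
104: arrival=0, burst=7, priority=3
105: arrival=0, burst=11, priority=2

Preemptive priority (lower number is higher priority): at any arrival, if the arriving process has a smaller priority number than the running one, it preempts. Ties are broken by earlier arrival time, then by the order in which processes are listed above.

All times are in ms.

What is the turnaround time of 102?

36

Gantt: | 101 0-9 | 105 9-20 | 104 20-27 | 102 27-36 | 103 36-43 |
Completion: 101=9  102=36  103=43  104=27  105=20
Turnaround (C−A): 101=9  102=36  103=43  104=27  105=20
Turnaround(102) = completion − arrival = 36 − 0 = 36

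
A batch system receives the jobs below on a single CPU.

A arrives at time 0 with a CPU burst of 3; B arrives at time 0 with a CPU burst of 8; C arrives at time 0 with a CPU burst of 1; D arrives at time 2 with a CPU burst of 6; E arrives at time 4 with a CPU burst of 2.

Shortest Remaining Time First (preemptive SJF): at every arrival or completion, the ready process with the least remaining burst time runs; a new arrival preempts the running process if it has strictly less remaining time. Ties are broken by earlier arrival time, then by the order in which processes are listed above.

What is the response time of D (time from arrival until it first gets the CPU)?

Gantt: | C 0-1 | A 1-4 | E 4-6 | D 6-12 | B 12-20 |
Completion: A=4  B=20  C=1  D=12  E=6
Response(D) = first start − arrival = 6 − 2 = 4

4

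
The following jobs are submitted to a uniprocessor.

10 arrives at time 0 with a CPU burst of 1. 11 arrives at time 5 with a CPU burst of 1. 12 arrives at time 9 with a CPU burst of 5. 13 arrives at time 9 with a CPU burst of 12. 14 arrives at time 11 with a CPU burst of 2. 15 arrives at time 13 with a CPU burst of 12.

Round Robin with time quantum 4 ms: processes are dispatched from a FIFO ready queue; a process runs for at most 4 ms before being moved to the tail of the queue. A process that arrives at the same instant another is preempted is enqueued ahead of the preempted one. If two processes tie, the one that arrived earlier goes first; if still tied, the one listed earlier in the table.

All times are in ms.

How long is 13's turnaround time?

Schedule: | 10 0-1 | idle 1-5 | 11 5-6 | idle 6-9 | 12 9-13 | 13 13-17 | 14 17-19 | 15 19-23 | 12 23-24 | 13 24-28 | 15 28-32 | 13 32-36 | 15 36-40 |
Completion: 10=1  11=6  12=24  13=36  14=19  15=40
Turnaround (C−A): 10=1  11=1  12=15  13=27  14=8  15=27
Turnaround(13) = completion − arrival = 36 − 9 = 27

27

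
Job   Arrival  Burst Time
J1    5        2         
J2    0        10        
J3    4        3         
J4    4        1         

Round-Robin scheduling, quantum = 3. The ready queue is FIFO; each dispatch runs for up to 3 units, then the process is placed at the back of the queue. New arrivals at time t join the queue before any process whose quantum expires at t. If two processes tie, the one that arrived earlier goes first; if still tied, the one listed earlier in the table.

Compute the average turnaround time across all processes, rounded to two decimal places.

Schedule: | J2 0-6 | J3 6-9 | J4 9-10 | J1 10-12 | J2 12-16 |
Completion: J1=12  J2=16  J3=9  J4=10
Turnaround times: J1=7, J2=16, J3=5, J4=6
Average turnaround = (7+16+5+6) / 4 = 34/4 = 8.50

8.50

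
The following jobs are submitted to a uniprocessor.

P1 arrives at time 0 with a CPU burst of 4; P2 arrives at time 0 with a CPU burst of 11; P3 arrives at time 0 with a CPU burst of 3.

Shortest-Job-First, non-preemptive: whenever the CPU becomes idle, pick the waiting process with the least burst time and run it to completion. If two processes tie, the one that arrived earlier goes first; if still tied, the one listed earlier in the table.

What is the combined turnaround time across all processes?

28

Schedule: | P3 0-3 | P1 3-7 | P2 7-18 |
Completion: P1=7  P2=18  P3=3
Turnaround (C−A): P1=7  P2=18  P3=3
Turnaround = completion − arrival: P1=7, P2=18, P3=3
Total turnaround = 7 + 18 + 3 = 28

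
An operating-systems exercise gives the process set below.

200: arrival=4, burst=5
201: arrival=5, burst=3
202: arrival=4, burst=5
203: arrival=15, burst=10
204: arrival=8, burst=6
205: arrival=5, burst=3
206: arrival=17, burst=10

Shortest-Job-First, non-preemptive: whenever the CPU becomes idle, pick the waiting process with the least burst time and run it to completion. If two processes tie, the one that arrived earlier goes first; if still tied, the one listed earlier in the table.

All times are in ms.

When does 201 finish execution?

Timeline: | idle 0-4 | 200 4-9 | 201 9-12 | 205 12-15 | 202 15-20 | 204 20-26 | 203 26-36 | 206 36-46 |
Completion: 200=9  201=12  202=20  203=36  204=26  205=15  206=46

12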